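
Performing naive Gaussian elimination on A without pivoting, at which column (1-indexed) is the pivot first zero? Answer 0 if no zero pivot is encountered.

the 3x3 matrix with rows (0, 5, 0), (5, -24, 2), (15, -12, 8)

Naive forward elimination:
Pivot entry (1,1) is zero but row 2 has 5 in column 1 -> naive elimination stops; a row interchange (e.g. R1 <-> R2) would be required here.

first zero-pivot column = 1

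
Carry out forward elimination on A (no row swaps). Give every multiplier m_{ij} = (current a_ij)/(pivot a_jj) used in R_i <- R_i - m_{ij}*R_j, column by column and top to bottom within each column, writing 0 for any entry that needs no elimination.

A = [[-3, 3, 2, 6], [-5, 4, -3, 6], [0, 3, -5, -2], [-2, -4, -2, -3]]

Forward elimination:
R2 <- R2 - (5/3)*R1:  [     0     -1  -19/3     -4 ]
R3: entry in column 1 is already 0 -> m_{31} = 0 (no row operation needed)
R4 <- R4 - (2/3)*R1:  [     0     -6  -10/3     -7 ]
R3 <- R3 - (-3)*R2:  [   0    0  -24  -14 ]
R4 <- R4 - (6)*R2:  [     0      0  104/3     17 ]
R4 <- R4 - (-13/9)*R3:  [     0      0      0  -29/9 ]
Multipliers (in order of application): m_{21} = 5/3, m_{31} = 0, m_{41} = 2/3, m_{32} = -3, m_{42} = 6, m_{43} = -13/9

multipliers: 5/3, 0, 2/3, -3, 6, -13/9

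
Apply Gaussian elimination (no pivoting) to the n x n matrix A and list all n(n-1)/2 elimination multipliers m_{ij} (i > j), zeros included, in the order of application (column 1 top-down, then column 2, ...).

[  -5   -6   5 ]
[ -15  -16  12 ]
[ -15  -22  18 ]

multipliers: 3, 3, -2

Forward elimination:
R2 <- R2 - (3)*R1:  [  0   2  -3 ]
R3 <- R3 - (3)*R1:  [  0  -4   3 ]
R3 <- R3 - (-2)*R2:  [  0   0  -3 ]
Multipliers (in order of application): m_{21} = 3, m_{31} = 3, m_{32} = -2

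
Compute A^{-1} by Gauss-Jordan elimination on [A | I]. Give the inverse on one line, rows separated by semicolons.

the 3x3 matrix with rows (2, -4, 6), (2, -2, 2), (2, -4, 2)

inverse = [-1/4 1 -1/4; 0 1/2 -1/2; 1/4 0 -1/4]

Gauss-Jordan on [A | I]:
R1 <- (1/2)*R1:  [   1   -2    3  |  1/2    0    0 ]
R2 <- R2 - (2)*R1:  [  0   2  -4  |  -1   1   0 ]
R3 <- R3 - (2)*R1:  [  0   0  -4  |  -1   0   1 ]
R2 <- (1/2)*R2:  [    0     1    -2  |  -1/2   1/2     0 ]
R1 <- R1 - (-2)*R2:  [    1     0    -1  |  -1/2     1     0 ]
R3 <- (1/-4)*R3:  [    0     0     1  |   1/4     0  -1/4 ]
R1 <- R1 - (-1)*R3:  [    1     0     0  |  -1/4     1  -1/4 ]
R2 <- R2 - (-2)*R3:  [    0     1     0  |     0   1/2  -1/2 ]
Right block of [I | A^{-1}] is the inverse:
[ -1/4    1  -1/4 ]
[    0  1/2  -1/2 ]
[  1/4    0  -1/4 ]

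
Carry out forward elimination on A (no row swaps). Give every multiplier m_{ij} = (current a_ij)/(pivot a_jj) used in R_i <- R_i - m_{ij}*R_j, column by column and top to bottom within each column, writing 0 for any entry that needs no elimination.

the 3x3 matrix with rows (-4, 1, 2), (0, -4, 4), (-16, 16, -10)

multipliers: 0, 4, -3

Forward elimination:
R2: entry in column 1 is already 0 -> m_{21} = 0 (no row operation needed)
R3 <- R3 - (4)*R1:  [   0   12  -18 ]
R3 <- R3 - (-3)*R2:  [  0   0  -6 ]
Multipliers (in order of application): m_{21} = 0, m_{31} = 4, m_{32} = -3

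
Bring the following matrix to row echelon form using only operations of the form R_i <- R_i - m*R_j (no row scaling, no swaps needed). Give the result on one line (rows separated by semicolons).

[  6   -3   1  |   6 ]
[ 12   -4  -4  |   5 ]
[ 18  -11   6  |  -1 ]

REF = [6 -3 1 6; 0 2 -6 -7; 0 0 -3 -26]

Forward elimination:
R2 <- R2 - (2)*R1:  [  0   2  -6  -7 ]
R3 <- R3 - (3)*R1:  [   0   -2    3  -19 ]
R3 <- R3 - (-1)*R2:  [   0    0   -3  -26 ]
Row echelon form:
[ 6  -3   1  |    6 ]
[ 0   2  -6  |   -7 ]
[ 0   0  -3  |  -26 ]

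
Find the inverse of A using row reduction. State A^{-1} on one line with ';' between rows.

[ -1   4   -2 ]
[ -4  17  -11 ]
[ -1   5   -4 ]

Gauss-Jordan on [A | I]:
R1 <- (1/-1)*R1:  [  1  -4   2  |  -1   0   0 ]
R2 <- R2 - (-4)*R1:  [  0   1  -3  |  -4   1   0 ]
R3 <- R3 - (-1)*R1:  [  0   1  -2  |  -1   0   1 ]
R1 <- R1 - (-4)*R2:  [   1    0  -10  |  -17    4    0 ]
R3 <- R3 - (1)*R2:  [  0   0   1  |   3  -1   1 ]
R1 <- R1 - (-10)*R3:  [  1   0   0  |  13  -6  10 ]
R2 <- R2 - (-3)*R3:  [  0   1   0  |   5  -2   3 ]
Right block of [I | A^{-1}] is the inverse:
[ 13  -6  10 ]
[  5  -2   3 ]
[  3  -1   1 ]

inverse = [13 -6 10; 5 -2 3; 3 -1 1]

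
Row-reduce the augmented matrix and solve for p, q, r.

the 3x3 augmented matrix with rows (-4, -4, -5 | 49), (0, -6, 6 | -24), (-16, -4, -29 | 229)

(-5, -1, -5)

Forward elimination on [A|b]:
R3 <- R3 - (4)*R1:  [  0  12  -9  33 ]
R3 <- R3 - (-2)*R2:  [   0    0    3  -15 ]
Row echelon form:
[ -4  -4  -5  |   49 ]
[  0  -6   6  |  -24 ]
[  0   0   3  |  -15 ]
Back-substitution:
r = (-15) / 3 = -5
q = (-24 - (6)*(-5)) / -6 = -1
p = (49 - (-4)*(-1) - (-5)*(-5)) / -4 = -5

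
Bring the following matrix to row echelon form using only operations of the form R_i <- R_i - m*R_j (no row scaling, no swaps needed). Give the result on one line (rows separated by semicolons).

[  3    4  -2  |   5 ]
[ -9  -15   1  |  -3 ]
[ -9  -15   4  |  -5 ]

Forward elimination:
R2 <- R2 - (-3)*R1:  [  0  -3  -5  12 ]
R3 <- R3 - (-3)*R1:  [  0  -3  -2  10 ]
R3 <- R3 - (1)*R2:  [  0   0   3  -2 ]
Row echelon form:
[ 3   4  -2  |   5 ]
[ 0  -3  -5  |  12 ]
[ 0   0   3  |  -2 ]

REF = [3 4 -2 5; 0 -3 -5 12; 0 0 3 -2]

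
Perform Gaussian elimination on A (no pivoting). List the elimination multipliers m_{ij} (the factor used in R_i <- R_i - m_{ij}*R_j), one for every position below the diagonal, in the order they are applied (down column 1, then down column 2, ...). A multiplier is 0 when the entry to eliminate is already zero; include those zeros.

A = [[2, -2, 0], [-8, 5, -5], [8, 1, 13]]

multipliers: -4, 4, -3

Forward elimination:
R2 <- R2 - (-4)*R1:  [  0  -3  -5 ]
R3 <- R3 - (4)*R1:  [  0   9  13 ]
R3 <- R3 - (-3)*R2:  [  0   0  -2 ]
Multipliers (in order of application): m_{21} = -4, m_{31} = 4, m_{32} = -3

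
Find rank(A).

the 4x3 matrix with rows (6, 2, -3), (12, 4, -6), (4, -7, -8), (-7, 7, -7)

rank(A) = 3

Row reduction:
R2 <- R2 - (2)*R1:  [ 0  0  0 ]
R3 <- R3 - (2/3)*R1:  [     0  -25/3     -6 ]
R4 <- R4 - (-7/6)*R1:  [     0   28/3  -21/2 ]
R2 <-> R3   (pivot in column 2 was zero)
[ 6      2     -3 ]
[ 0  -25/3     -6 ]
[ 0      0      0 ]
[ 0   28/3  -21/2 ]
R4 <- R4 - (-28/25)*R2:  [       0        0  -861/50 ]
R3 <-> R4   (pivot in column 3 was zero)
[ 6      2       -3 ]
[ 0  -25/3       -6 ]
[ 0      0  -861/50 ]
[ 0      0        0 ]
Row echelon form:
[ 6      2       -3 ]
[ 0  -25/3       -6 ]
[ 0      0  -861/50 ]
[ 0      0        0 ]
Nonzero rows / pivot columns: 3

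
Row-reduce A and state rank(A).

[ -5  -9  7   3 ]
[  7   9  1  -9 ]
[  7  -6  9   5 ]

Row reduction:
R2 <- R2 - (-7/5)*R1:  [     0  -18/5   54/5  -24/5 ]
R3 <- R3 - (-7/5)*R1:  [     0  -93/5   94/5   46/5 ]
R3 <- R3 - (31/6)*R2:  [   0    0  -37   34 ]
Row echelon form:
[ -5     -9     7      3 ]
[  0  -18/5  54/5  -24/5 ]
[  0      0   -37     34 ]
Nonzero rows / pivot columns: 3

rank(A) = 3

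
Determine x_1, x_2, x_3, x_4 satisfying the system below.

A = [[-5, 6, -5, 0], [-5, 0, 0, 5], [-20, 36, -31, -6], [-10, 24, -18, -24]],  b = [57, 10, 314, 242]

Forward elimination on [A|b]:
R2 <- R2 - (1)*R1:  [   0   -6    5    5  -47 ]
R3 <- R3 - (4)*R1:  [   0   12  -11   -6   86 ]
R4 <- R4 - (2)*R1:  [   0   12   -8  -24  128 ]
R3 <- R3 - (-2)*R2:  [  0   0  -1   4  -8 ]
R4 <- R4 - (-2)*R2:  [   0    0    2  -14   34 ]
R4 <- R4 - (-2)*R3:  [  0   0   0  -6  18 ]
Row echelon form:
[ -5   6  -5   0  |   57 ]
[  0  -6   5   5  |  -47 ]
[  0   0  -1   4  |   -8 ]
[  0   0   0  -6  |   18 ]
Back-substitution:
x_4 = (18) / -6 = -3
x_3 = (-8 - (4)*(-3)) / -1 = -4
x_2 = (-47 - (5)*(-4) - (5)*(-3)) / -6 = 2
x_1 = (57 - (6)*(2) - (-5)*(-4)) / -5 = -5

(-5, 2, -4, -3)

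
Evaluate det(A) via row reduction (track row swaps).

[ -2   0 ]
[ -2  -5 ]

Forward elimination:
R2 <- R2 - (1)*R1:  [  0  -5 ]
Upper-triangular form:
[ -2   0 ]
[  0  -5 ]
det(A) = (-1)^0 * (-2) * (-5) = 10  (0 row swaps -> sign +1)

det(A) = 10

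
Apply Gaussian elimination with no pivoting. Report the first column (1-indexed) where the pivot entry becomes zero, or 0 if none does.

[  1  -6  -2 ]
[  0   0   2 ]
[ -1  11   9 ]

Naive forward elimination:
R3 <- R3 - (-1)*R1:  [ 0  5  7 ]
Matrix at this point:
[ 1  -6  -2 ]
[ 0   0   2 ]
[ 0   5   7 ]
Pivot entry (2,2) is zero but row 3 has 5 in column 2 -> naive elimination stops; a row interchange (e.g. R2 <-> R3) would be required here.

first zero-pivot column = 2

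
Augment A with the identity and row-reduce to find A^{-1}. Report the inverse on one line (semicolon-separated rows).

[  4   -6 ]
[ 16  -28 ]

inverse = [7/4 -3/8; 1 -1/4]

Gauss-Jordan on [A | I]:
R1 <- (1/4)*R1:  [    1  -3/2  |   1/4     0 ]
R2 <- R2 - (16)*R1:  [  0  -4  |  -4   1 ]
R2 <- (1/-4)*R2:  [    0     1  |     1  -1/4 ]
R1 <- R1 - (-3/2)*R2:  [    1     0  |   7/4  -3/8 ]
Right block of [I | A^{-1}] is the inverse:
[ 7/4  -3/8 ]
[   1  -1/4 ]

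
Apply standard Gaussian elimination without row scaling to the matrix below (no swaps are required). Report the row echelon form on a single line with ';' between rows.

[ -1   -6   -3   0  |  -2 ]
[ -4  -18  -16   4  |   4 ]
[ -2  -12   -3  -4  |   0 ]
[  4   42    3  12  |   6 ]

Forward elimination:
R2 <- R2 - (4)*R1:  [  0   6  -4   4  12 ]
R3 <- R3 - (2)*R1:  [  0   0   3  -4   4 ]
R4 <- R4 - (-4)*R1:  [  0  18  -9  12  -2 ]
R4 <- R4 - (3)*R2:  [   0    0    3    0  -38 ]
R4 <- R4 - (1)*R3:  [   0    0    0    4  -42 ]
Row echelon form:
[ -1  -6  -3   0  |   -2 ]
[  0   6  -4   4  |   12 ]
[  0   0   3  -4  |    4 ]
[  0   0   0   4  |  -42 ]

REF = [-1 -6 -3 0 -2; 0 6 -4 4 12; 0 0 3 -4 4; 0 0 0 4 -42]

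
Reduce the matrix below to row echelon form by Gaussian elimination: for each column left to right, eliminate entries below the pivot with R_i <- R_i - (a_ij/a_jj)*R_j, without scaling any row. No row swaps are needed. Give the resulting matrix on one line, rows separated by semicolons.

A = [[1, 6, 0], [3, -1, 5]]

Forward elimination:
R2 <- R2 - (3)*R1:  [   0  -19    5 ]
Row echelon form:
[ 1    6  0 ]
[ 0  -19  5 ]

REF = [1 6 0; 0 -19 5]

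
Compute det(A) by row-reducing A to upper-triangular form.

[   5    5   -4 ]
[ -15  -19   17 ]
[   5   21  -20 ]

det(A) = -80

Forward elimination:
R2 <- R2 - (-3)*R1:  [  0  -4   5 ]
R3 <- R3 - (1)*R1:  [   0   16  -16 ]
R3 <- R3 - (-4)*R2:  [ 0  0  4 ]
Upper-triangular form:
[ 5   5  -4 ]
[ 0  -4   5 ]
[ 0   0   4 ]
det(A) = (-1)^0 * (5) * (-4) * (4) = -80  (0 row swaps -> sign +1)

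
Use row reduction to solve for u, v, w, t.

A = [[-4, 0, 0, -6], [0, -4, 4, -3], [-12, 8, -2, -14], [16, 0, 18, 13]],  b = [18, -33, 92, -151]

(-3, 4, -5, -1)

Forward elimination on [A|b]:
R3 <- R3 - (3)*R1:  [  0   8  -2   4  38 ]
R4 <- R4 - (-4)*R1:  [   0    0   18  -11  -79 ]
R3 <- R3 - (-2)*R2:  [   0    0    6   -2  -28 ]
R4 <- R4 - (3)*R3:  [  0   0   0  -5   5 ]
Row echelon form:
[ -4   0  0  -6  |   18 ]
[  0  -4  4  -3  |  -33 ]
[  0   0  6  -2  |  -28 ]
[  0   0  0  -5  |    5 ]
Back-substitution:
t = (5) / -5 = -1
w = (-28 - (-2)*(-1)) / 6 = -5
v = (-33 - (4)*(-5) - (-3)*(-1)) / -4 = 4
u = (18 - (-6)*(-1)) / -4 = -3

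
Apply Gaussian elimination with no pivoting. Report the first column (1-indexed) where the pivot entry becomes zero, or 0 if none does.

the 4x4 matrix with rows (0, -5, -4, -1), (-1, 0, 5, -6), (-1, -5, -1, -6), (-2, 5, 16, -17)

Naive forward elimination:
Pivot entry (1,1) is zero but row 2 has -1 in column 1 -> naive elimination stops; a row interchange (e.g. R1 <-> R2) would be required here.

first zero-pivot column = 1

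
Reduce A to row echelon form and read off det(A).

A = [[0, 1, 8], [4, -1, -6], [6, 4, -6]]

Forward elimination:
R1 <-> R2   (pivot in column 1 was zero)
[ 4  -1  -6 ]
[ 0   1   8 ]
[ 6   4  -6 ]
R3 <- R3 - (3/2)*R1:  [    0  11/2     3 ]
R3 <- R3 - (11/2)*R2:  [   0    0  -41 ]
Upper-triangular form:
[ 4  -1   -6 ]
[ 0   1    8 ]
[ 0   0  -41 ]
det(A) = (-1)^1 * (4) * (1) * (-41) = 164  (1 row swap -> sign -1)

det(A) = 164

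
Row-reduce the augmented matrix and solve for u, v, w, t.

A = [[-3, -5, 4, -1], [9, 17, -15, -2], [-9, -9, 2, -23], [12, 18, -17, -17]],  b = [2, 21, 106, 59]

Forward elimination on [A|b]:
R2 <- R2 - (-3)*R1:  [  0   2  -3  -5  27 ]
R3 <- R3 - (3)*R1:  [   0    6  -10  -20  100 ]
R4 <- R4 - (-4)*R1:  [   0   -2   -1  -21   67 ]
R3 <- R3 - (3)*R2:  [  0   0  -1  -5  19 ]
R4 <- R4 - (-1)*R2:  [   0    0   -4  -26   94 ]
R4 <- R4 - (4)*R3:  [  0   0   0  -6  18 ]
Row echelon form:
[ -3  -5   4  -1  |   2 ]
[  0   2  -3  -5  |  27 ]
[  0   0  -1  -5  |  19 ]
[  0   0   0  -6  |  18 ]
Back-substitution:
t = (18) / -6 = -3
w = (19 - (-5)*(-3)) / -1 = -4
v = (27 - (-3)*(-4) - (-5)*(-3)) / 2 = 0
u = (2 - (-5)*(0) - (4)*(-4) - (-1)*(-3)) / -3 = -5

(-5, 0, -4, -3)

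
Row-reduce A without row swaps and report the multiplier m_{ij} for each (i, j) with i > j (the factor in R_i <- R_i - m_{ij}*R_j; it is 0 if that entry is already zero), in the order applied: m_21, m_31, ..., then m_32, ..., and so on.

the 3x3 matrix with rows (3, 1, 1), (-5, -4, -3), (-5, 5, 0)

multipliers: -5/3, -5/3, -20/7

Forward elimination:
R2 <- R2 - (-5/3)*R1:  [    0  -7/3  -4/3 ]
R3 <- R3 - (-5/3)*R1:  [    0  20/3   5/3 ]
R3 <- R3 - (-20/7)*R2:  [     0      0  -15/7 ]
Multipliers (in order of application): m_{21} = -5/3, m_{31} = -5/3, m_{32} = -20/7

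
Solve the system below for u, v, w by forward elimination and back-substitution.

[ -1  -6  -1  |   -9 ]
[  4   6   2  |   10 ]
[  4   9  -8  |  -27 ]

Forward elimination on [A|b]:
R2 <- R2 - (-4)*R1:  [   0  -18   -2  -26 ]
R3 <- R3 - (-4)*R1:  [   0  -15  -12  -63 ]
R3 <- R3 - (5/6)*R2:  [      0       0   -31/3  -124/3 ]
Row echelon form:
[ -1   -6     -1  |      -9 ]
[  0  -18     -2  |     -26 ]
[  0    0  -31/3  |  -124/3 ]
Back-substitution:
w = (-124/3) / (-31/3) = 4
v = (-26 - (-2)*(4)) / -18 = 1
u = (-9 - (-6)*(1) - (-1)*(4)) / -1 = -1

(-1, 1, 4)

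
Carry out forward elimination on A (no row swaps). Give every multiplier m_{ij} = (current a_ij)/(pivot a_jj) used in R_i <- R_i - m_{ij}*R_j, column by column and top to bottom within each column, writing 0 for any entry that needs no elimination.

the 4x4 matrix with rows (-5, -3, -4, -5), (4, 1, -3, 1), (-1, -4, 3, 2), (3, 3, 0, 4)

Forward elimination:
R2 <- R2 - (-4/5)*R1:  [     0   -7/5  -31/5     -3 ]
R3 <- R3 - (1/5)*R1:  [     0  -17/5   19/5      3 ]
R4 <- R4 - (-3/5)*R1:  [     0    6/5  -12/5      1 ]
R3 <- R3 - (17/7)*R2:  [     0      0  132/7   72/7 ]
R4 <- R4 - (-6/7)*R2:  [     0      0  -54/7  -11/7 ]
R4 <- R4 - (-9/22)*R3:  [     0      0      0  29/11 ]
Multipliers (in order of application): m_{21} = -4/5, m_{31} = 1/5, m_{41} = -3/5, m_{32} = 17/7, m_{42} = -6/7, m_{43} = -9/22

multipliers: -4/5, 1/5, -3/5, 17/7, -6/7, -9/22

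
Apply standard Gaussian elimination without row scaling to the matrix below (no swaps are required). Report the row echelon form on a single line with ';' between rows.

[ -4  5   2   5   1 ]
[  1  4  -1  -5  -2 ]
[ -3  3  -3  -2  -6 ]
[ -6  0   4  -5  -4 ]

Forward elimination:
R2 <- R2 - (-1/4)*R1:  [     0   21/4   -1/2  -15/4   -7/4 ]
R3 <- R3 - (3/4)*R1:  [     0   -3/4   -9/2  -23/4  -27/4 ]
R4 <- R4 - (3/2)*R1:  [     0  -15/2      1  -25/2  -11/2 ]
R3 <- R3 - (-1/7)*R2:  [     0      0  -32/7  -44/7     -7 ]
R4 <- R4 - (-10/7)*R2:  [      0       0     2/7  -125/7      -8 ]
R4 <- R4 - (-1/16)*R3:  [       0        0        0    -73/4  -135/16 ]
Row echelon form:
[ -4     5      2      5        1 ]
[  0  21/4   -1/2  -15/4     -7/4 ]
[  0     0  -32/7  -44/7       -7 ]
[  0     0      0  -73/4  -135/16 ]

REF = [-4 5 2 5 1; 0 21/4 -1/2 -15/4 -7/4; 0 0 -32/7 -44/7 -7; 0 0 0 -73/4 -135/16]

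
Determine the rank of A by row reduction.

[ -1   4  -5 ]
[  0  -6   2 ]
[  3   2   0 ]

Row reduction:
R3 <- R3 - (-3)*R1:  [   0   14  -15 ]
R3 <- R3 - (-7/3)*R2:  [     0      0  -31/3 ]
Row echelon form:
[ -1   4     -5 ]
[  0  -6      2 ]
[  0   0  -31/3 ]
Nonzero rows / pivot columns: 3

rank(A) = 3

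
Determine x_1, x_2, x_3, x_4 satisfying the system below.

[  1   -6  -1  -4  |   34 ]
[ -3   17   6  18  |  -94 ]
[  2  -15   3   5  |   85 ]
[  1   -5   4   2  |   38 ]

(3, -5, 3, -1)

Forward elimination on [A|b]:
R2 <- R2 - (-3)*R1:  [  0  -1   3   6   8 ]
R3 <- R3 - (2)*R1:  [  0  -3   5  13  17 ]
R4 <- R4 - (1)*R1:  [ 0  1  5  6  4 ]
R3 <- R3 - (3)*R2:  [  0   0  -4  -5  -7 ]
R4 <- R4 - (-1)*R2:  [  0   0   8  12  12 ]
R4 <- R4 - (-2)*R3:  [  0   0   0   2  -2 ]
Row echelon form:
[ 1  -6  -1  -4  |  34 ]
[ 0  -1   3   6  |   8 ]
[ 0   0  -4  -5  |  -7 ]
[ 0   0   0   2  |  -2 ]
Back-substitution:
x_4 = (-2) / 2 = -1
x_3 = (-7 - (-5)*(-1)) / -4 = 3
x_2 = (8 - (3)*(3) - (6)*(-1)) / -1 = -5
x_1 = (34 - (-6)*(-5) - (-1)*(3) - (-4)*(-1)) / 1 = 3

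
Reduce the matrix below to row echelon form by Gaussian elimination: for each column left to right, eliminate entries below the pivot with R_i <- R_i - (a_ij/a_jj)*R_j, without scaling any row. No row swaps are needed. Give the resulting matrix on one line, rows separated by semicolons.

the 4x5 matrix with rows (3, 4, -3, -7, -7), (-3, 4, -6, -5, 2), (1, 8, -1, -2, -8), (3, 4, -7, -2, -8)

Forward elimination:
R2 <- R2 - (-1)*R1:  [   0    8   -9  -12   -5 ]
R3 <- R3 - (1/3)*R1:  [     0   20/3      0    1/3  -17/3 ]
R4 <- R4 - (1)*R1:  [  0   0  -4   5  -1 ]
R3 <- R3 - (5/6)*R2:  [    0     0  15/2  31/3  -3/2 ]
R4 <- R4 - (-8/15)*R3:  [      0       0       0  473/45    -9/5 ]
Row echelon form:
[ 3  4    -3      -7    -7 ]
[ 0  8    -9     -12    -5 ]
[ 0  0  15/2    31/3  -3/2 ]
[ 0  0     0  473/45  -9/5 ]

REF = [3 4 -3 -7 -7; 0 8 -9 -12 -5; 0 0 15/2 31/3 -3/2; 0 0 0 473/45 -9/5]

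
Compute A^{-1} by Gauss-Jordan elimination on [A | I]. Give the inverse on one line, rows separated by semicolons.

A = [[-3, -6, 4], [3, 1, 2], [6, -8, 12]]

inverse = [-7/15 -2/3 4/15; 2/5 1 -3/10; 1/2 1 -1/4]

Gauss-Jordan on [A | I]:
R1 <- (1/-3)*R1:  [    1     2  -4/3  |  -1/3     0     0 ]
R2 <- R2 - (3)*R1:  [  0  -5   6  |   1   1   0 ]
R3 <- R3 - (6)*R1:  [   0  -20   20  |    2    0    1 ]
R2 <- (1/-5)*R2:  [    0     1  -6/5  |  -1/5  -1/5     0 ]
R1 <- R1 - (2)*R2:  [     1      0  16/15  |   1/15    2/5      0 ]
R3 <- R3 - (-20)*R2:  [  0   0  -4  |  -2  -4   1 ]
R3 <- (1/-4)*R3:  [    0     0     1  |   1/2     1  -1/4 ]
R1 <- R1 - (16/15)*R3:  [     1      0      0  |  -7/15   -2/3   4/15 ]
R2 <- R2 - (-6/5)*R3:  [     0      1      0  |    2/5      1  -3/10 ]
Right block of [I | A^{-1}] is the inverse:
[ -7/15  -2/3   4/15 ]
[   2/5     1  -3/10 ]
[   1/2     1   -1/4 ]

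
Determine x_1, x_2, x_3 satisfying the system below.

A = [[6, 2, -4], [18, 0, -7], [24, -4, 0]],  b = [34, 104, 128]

(5, -2, -2)

Forward elimination on [A|b]:
R2 <- R2 - (3)*R1:  [  0  -6   5   2 ]
R3 <- R3 - (4)*R1:  [   0  -12   16   -8 ]
R3 <- R3 - (2)*R2:  [   0    0    6  -12 ]
Row echelon form:
[ 6   2  -4  |   34 ]
[ 0  -6   5  |    2 ]
[ 0   0   6  |  -12 ]
Back-substitution:
x_3 = (-12) / 6 = -2
x_2 = (2 - (5)*(-2)) / -6 = -2
x_1 = (34 - (2)*(-2) - (-4)*(-2)) / 6 = 5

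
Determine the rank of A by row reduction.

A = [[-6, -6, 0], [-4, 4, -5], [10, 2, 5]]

Row reduction:
R2 <- R2 - (2/3)*R1:  [  0   8  -5 ]
R3 <- R3 - (-5/3)*R1:  [  0  -8   5 ]
R3 <- R3 - (-1)*R2:  [ 0  0  0 ]
Row echelon form:
[ -6  -6   0 ]
[  0   8  -5 ]
[  0   0   0 ]
Nonzero rows / pivot columns: 2

rank(A) = 2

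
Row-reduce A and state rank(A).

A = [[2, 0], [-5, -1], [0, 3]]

Row reduction:
R2 <- R2 - (-5/2)*R1:  [  0  -1 ]
R3 <- R3 - (-3)*R2:  [ 0  0 ]
Row echelon form:
[ 2   0 ]
[ 0  -1 ]
[ 0   0 ]
Nonzero rows / pivot columns: 2

rank(A) = 2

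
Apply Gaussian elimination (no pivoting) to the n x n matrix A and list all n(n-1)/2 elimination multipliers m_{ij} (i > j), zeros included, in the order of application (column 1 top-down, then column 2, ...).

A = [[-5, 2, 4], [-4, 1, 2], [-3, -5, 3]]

multipliers: 4/5, 3/5, 31/3

Forward elimination:
R2 <- R2 - (4/5)*R1:  [    0  -3/5  -6/5 ]
R3 <- R3 - (3/5)*R1:  [     0  -31/5    3/5 ]
R3 <- R3 - (31/3)*R2:  [  0   0  13 ]
Multipliers (in order of application): m_{21} = 4/5, m_{31} = 3/5, m_{32} = 31/3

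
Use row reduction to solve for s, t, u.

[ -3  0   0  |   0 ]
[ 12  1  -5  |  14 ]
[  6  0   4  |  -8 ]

Forward elimination on [A|b]:
R2 <- R2 - (-4)*R1:  [  0   1  -5  14 ]
R3 <- R3 - (-2)*R1:  [  0   0   4  -8 ]
Row echelon form:
[ -3  0   0  |   0 ]
[  0  1  -5  |  14 ]
[  0  0   4  |  -8 ]
Back-substitution:
u = (-8) / 4 = -2
t = (14 - (-5)*(-2)) / 1 = 4
s = (0) / -3 = 0

(0, 4, -2)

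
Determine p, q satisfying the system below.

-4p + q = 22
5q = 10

Forward elimination on [A|b]:
Row echelon form:
[ -4  1  |  22 ]
[  0  5  |  10 ]
Back-substitution:
q = (10) / 5 = 2
p = (22 - (1)*(2)) / -4 = -5

(-5, 2)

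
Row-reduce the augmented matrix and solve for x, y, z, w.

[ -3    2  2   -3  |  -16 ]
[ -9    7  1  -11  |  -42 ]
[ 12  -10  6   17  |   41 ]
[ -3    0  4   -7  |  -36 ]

Forward elimination on [A|b]:
R2 <- R2 - (3)*R1:  [  0   1  -5  -2   6 ]
R3 <- R3 - (-4)*R1:  [   0   -2   14    5  -23 ]
R4 <- R4 - (1)*R1:  [   0   -2    2   -4  -20 ]
R3 <- R3 - (-2)*R2:  [   0    0    4    1  -11 ]
R4 <- R4 - (-2)*R2:  [  0   0  -8  -8  -8 ]
R4 <- R4 - (-2)*R3:  [   0    0    0   -6  -30 ]
Row echelon form:
[ -3  2   2  -3  |  -16 ]
[  0  1  -5  -2  |    6 ]
[  0  0   4   1  |  -11 ]
[  0  0   0  -6  |  -30 ]
Back-substitution:
w = (-30) / -6 = 5
z = (-11 - (1)*(5)) / 4 = -4
y = (6 - (-5)*(-4) - (-2)*(5)) / 1 = -4
x = (-16 - (2)*(-4) - (2)*(-4) - (-3)*(5)) / -3 = -5

(-5, -4, -4, 5)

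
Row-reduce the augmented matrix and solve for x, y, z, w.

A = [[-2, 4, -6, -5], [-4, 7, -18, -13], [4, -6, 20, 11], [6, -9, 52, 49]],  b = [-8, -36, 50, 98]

(1, 2, 4, -2)

Forward elimination on [A|b]:
R2 <- R2 - (2)*R1:  [   0   -1   -6   -3  -20 ]
R3 <- R3 - (-2)*R1:  [  0   2   8   1  34 ]
R4 <- R4 - (-3)*R1:  [  0   3  34  34  74 ]
R3 <- R3 - (-2)*R2:  [  0   0  -4  -5  -6 ]
R4 <- R4 - (-3)*R2:  [  0   0  16  25  14 ]
R4 <- R4 - (-4)*R3:  [   0    0    0    5  -10 ]
Row echelon form:
[ -2   4  -6  -5  |   -8 ]
[  0  -1  -6  -3  |  -20 ]
[  0   0  -4  -5  |   -6 ]
[  0   0   0   5  |  -10 ]
Back-substitution:
w = (-10) / 5 = -2
z = (-6 - (-5)*(-2)) / -4 = 4
y = (-20 - (-6)*(4) - (-3)*(-2)) / -1 = 2
x = (-8 - (4)*(2) - (-6)*(4) - (-5)*(-2)) / -2 = 1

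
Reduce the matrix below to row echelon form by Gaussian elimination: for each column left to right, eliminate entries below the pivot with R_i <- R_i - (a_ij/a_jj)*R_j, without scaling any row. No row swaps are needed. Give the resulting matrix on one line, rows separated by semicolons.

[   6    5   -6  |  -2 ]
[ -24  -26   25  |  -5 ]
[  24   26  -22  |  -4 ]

REF = [6 5 -6 -2; 0 -6 1 -13; 0 0 3 -9]

Forward elimination:
R2 <- R2 - (-4)*R1:  [   0   -6    1  -13 ]
R3 <- R3 - (4)*R1:  [ 0  6  2  4 ]
R3 <- R3 - (-1)*R2:  [  0   0   3  -9 ]
Row echelon form:
[ 6   5  -6  |   -2 ]
[ 0  -6   1  |  -13 ]
[ 0   0   3  |   -9 ]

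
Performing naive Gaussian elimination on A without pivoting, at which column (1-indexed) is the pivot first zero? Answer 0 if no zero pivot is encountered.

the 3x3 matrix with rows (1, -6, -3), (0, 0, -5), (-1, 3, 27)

Naive forward elimination:
R3 <- R3 - (-1)*R1:  [  0  -3  24 ]
Matrix at this point:
[ 1  -6  -3 ]
[ 0   0  -5 ]
[ 0  -3  24 ]
Pivot entry (2,2) is zero but row 3 has -3 in column 2 -> naive elimination stops; a row interchange (e.g. R2 <-> R3) would be required here.

first zero-pivot column = 2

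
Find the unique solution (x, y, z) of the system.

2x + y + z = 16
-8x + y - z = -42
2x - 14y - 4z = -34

(5, 2, 4)

Forward elimination on [A|b]:
R2 <- R2 - (-4)*R1:  [  0   5   3  22 ]
R3 <- R3 - (1)*R1:  [   0  -15   -5  -50 ]
R3 <- R3 - (-3)*R2:  [  0   0   4  16 ]
Row echelon form:
[ 2  1  1  |  16 ]
[ 0  5  3  |  22 ]
[ 0  0  4  |  16 ]
Back-substitution:
z = (16) / 4 = 4
y = (22 - (3)*(4)) / 5 = 2
x = (16 - (1)*(2) - (1)*(4)) / 2 = 5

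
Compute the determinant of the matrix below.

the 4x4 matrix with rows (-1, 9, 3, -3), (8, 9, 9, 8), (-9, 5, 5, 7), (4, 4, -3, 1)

det(A) = -8972

Forward elimination:
R2 <- R2 - (-8)*R1:  [   0   81   33  -16 ]
R3 <- R3 - (9)*R1:  [   0  -76  -22   34 ]
R4 <- R4 - (-4)*R1:  [   0   40    9  -11 ]
R3 <- R3 - (-76/81)*R2:  [       0        0   242/27  1538/81 ]
R4 <- R4 - (40/81)*R2:  [       0        0  -197/27  -251/81 ]
R4 <- R4 - (-197/242)*R3:  [        0         0         0  4486/363 ]
Upper-triangular form:
[ -1   9       3        -3 ]
[  0  81      33       -16 ]
[  0   0  242/27   1538/81 ]
[  0   0       0  4486/363 ]
det(A) = (-1)^0 * (-1) * (81) * (242/27) * (4486/363) = -8972  (0 row swaps -> sign +1)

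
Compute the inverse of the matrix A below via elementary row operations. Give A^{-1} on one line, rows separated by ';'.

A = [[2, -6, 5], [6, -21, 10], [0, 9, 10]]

Gauss-Jordan on [A | I]:
R1 <- (1/2)*R1:  [   1   -3  5/2  |  1/2    0    0 ]
R2 <- R2 - (6)*R1:  [  0  -3  -5  |  -3   1   0 ]
R2 <- (1/-3)*R2:  [    0     1   5/3  |     1  -1/3     0 ]
R1 <- R1 - (-3)*R2:  [    1     0  15/2  |   7/2    -1     0 ]
R3 <- R3 - (9)*R2:  [  0   0  -5  |  -9   3   1 ]
R3 <- (1/-5)*R3:  [    0     0     1  |   9/5  -3/5  -1/5 ]
R1 <- R1 - (15/2)*R3:  [   1    0    0  |  -10  7/2  3/2 ]
R2 <- R2 - (5/3)*R3:  [   0    1    0  |   -2  2/3  1/3 ]
Right block of [I | A^{-1}] is the inverse:
[ -10   7/2   3/2 ]
[  -2   2/3   1/3 ]
[ 9/5  -3/5  -1/5 ]

inverse = [-10 7/2 3/2; -2 2/3 1/3; 9/5 -3/5 -1/5]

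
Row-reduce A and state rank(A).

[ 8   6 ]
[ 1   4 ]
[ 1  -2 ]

Row reduction:
R2 <- R2 - (1/8)*R1:  [    0  13/4 ]
R3 <- R3 - (1/8)*R1:  [     0  -11/4 ]
R3 <- R3 - (-11/13)*R2:  [ 0  0 ]
Row echelon form:
[ 8     6 ]
[ 0  13/4 ]
[ 0     0 ]
Nonzero rows / pivot columns: 2

rank(A) = 2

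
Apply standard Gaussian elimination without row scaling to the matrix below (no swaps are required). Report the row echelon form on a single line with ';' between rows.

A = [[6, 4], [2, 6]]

Forward elimination:
R2 <- R2 - (1/3)*R1:  [    0  14/3 ]
Row echelon form:
[ 6     4 ]
[ 0  14/3 ]

REF = [6 4; 0 14/3]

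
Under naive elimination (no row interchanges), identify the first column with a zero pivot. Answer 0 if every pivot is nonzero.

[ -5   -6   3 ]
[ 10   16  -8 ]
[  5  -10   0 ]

Naive forward elimination:
R2 <- R2 - (-2)*R1:  [  0   4  -2 ]
R3 <- R3 - (-1)*R1:  [   0  -16    3 ]
R3 <- R3 - (-4)*R2:  [  0   0  -5 ]
All pivots nonzero; naive elimination completes without hitting a zero pivot.

first zero-pivot column = 0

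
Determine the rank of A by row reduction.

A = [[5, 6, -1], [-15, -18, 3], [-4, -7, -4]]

Row reduction:
R2 <- R2 - (-3)*R1:  [ 0  0  0 ]
R3 <- R3 - (-4/5)*R1:  [     0  -11/5  -24/5 ]
R2 <-> R3   (pivot in column 2 was zero)
[ 5      6     -1 ]
[ 0  -11/5  -24/5 ]
[ 0      0      0 ]
Row echelon form:
[ 5      6     -1 ]
[ 0  -11/5  -24/5 ]
[ 0      0      0 ]
Nonzero rows / pivot columns: 2

rank(A) = 2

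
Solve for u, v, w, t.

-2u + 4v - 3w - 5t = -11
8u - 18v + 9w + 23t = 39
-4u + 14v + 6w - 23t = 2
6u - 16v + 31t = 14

Forward elimination on [A|b]:
R2 <- R2 - (-4)*R1:  [  0  -2  -3   3  -5 ]
R3 <- R3 - (2)*R1:  [   0    6   12  -13   24 ]
R4 <- R4 - (-3)*R1:  [   0   -4   -9   16  -19 ]
R3 <- R3 - (-3)*R2:  [  0   0   3  -4   9 ]
R4 <- R4 - (2)*R2:  [  0   0  -3  10  -9 ]
R4 <- R4 - (-1)*R3:  [ 0  0  0  6  0 ]
Row echelon form:
[ -2   4  -3  -5  |  -11 ]
[  0  -2  -3   3  |   -5 ]
[  0   0   3  -4  |    9 ]
[  0   0   0   6  |    0 ]
Back-substitution:
t = (0) / 6 = 0
w = (9 - (-4)*(0)) / 3 = 3
v = (-5 - (-3)*(3) - (3)*(0)) / -2 = -2
u = (-11 - (4)*(-2) - (-3)*(3) - (-5)*(0)) / -2 = -3

(-3, -2, 3, 0)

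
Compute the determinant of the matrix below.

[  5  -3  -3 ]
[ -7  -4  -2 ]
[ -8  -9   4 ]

det(A) = -395

Forward elimination:
R2 <- R2 - (-7/5)*R1:  [     0  -41/5  -31/5 ]
R3 <- R3 - (-8/5)*R1:  [     0  -69/5   -4/5 ]
R3 <- R3 - (69/41)*R2:  [      0       0  395/41 ]
Upper-triangular form:
[ 5     -3      -3 ]
[ 0  -41/5   -31/5 ]
[ 0      0  395/41 ]
det(A) = (-1)^0 * (5) * (-41/5) * (395/41) = -395  (0 row swaps -> sign +1)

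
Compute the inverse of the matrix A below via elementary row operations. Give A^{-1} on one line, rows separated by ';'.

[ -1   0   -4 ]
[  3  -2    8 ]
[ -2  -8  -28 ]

inverse = [-15 -4 1; -17/2 -5/2 1/2; 7/2 1 -1/4]

Gauss-Jordan on [A | I]:
R1 <- (1/-1)*R1:  [  1   0   4  |  -1   0   0 ]
R2 <- R2 - (3)*R1:  [  0  -2  -4  |   3   1   0 ]
R3 <- R3 - (-2)*R1:  [   0   -8  -20  |   -2    0    1 ]
R2 <- (1/-2)*R2:  [    0     1     2  |  -3/2  -1/2     0 ]
R3 <- R3 - (-8)*R2:  [   0    0   -4  |  -14   -4    1 ]
R3 <- (1/-4)*R3:  [    0     0     1  |   7/2     1  -1/4 ]
R1 <- R1 - (4)*R3:  [   1    0    0  |  -15   -4    1 ]
R2 <- R2 - (2)*R3:  [     0      1      0  |  -17/2   -5/2    1/2 ]
Right block of [I | A^{-1}] is the inverse:
[   -15    -4     1 ]
[ -17/2  -5/2   1/2 ]
[   7/2     1  -1/4 ]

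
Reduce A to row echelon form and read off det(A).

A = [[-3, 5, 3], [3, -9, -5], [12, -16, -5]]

det(A) = 60

Forward elimination:
R2 <- R2 - (-1)*R1:  [  0  -4  -2 ]
R3 <- R3 - (-4)*R1:  [ 0  4  7 ]
R3 <- R3 - (-1)*R2:  [ 0  0  5 ]
Upper-triangular form:
[ -3   5   3 ]
[  0  -4  -2 ]
[  0   0   5 ]
det(A) = (-1)^0 * (-3) * (-4) * (5) = 60  (0 row swaps -> sign +1)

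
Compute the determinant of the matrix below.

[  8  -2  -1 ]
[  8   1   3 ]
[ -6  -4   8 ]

Forward elimination:
R2 <- R2 - (1)*R1:  [ 0  3  4 ]
R3 <- R3 - (-3/4)*R1:  [     0  -11/2   29/4 ]
R3 <- R3 - (-11/6)*R2:  [      0       0  175/12 ]
Upper-triangular form:
[ 8  -2      -1 ]
[ 0   3       4 ]
[ 0   0  175/12 ]
det(A) = (-1)^0 * (8) * (3) * (175/12) = 350  (0 row swaps -> sign +1)

det(A) = 350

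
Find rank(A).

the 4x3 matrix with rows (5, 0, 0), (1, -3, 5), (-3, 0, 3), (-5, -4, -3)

rank(A) = 3

Row reduction:
R2 <- R2 - (1/5)*R1:  [  0  -3   5 ]
R3 <- R3 - (-3/5)*R1:  [ 0  0  3 ]
R4 <- R4 - (-1)*R1:  [  0  -4  -3 ]
R4 <- R4 - (4/3)*R2:  [     0      0  -29/3 ]
R4 <- R4 - (-29/9)*R3:  [ 0  0  0 ]
Row echelon form:
[ 5   0  0 ]
[ 0  -3  5 ]
[ 0   0  3 ]
[ 0   0  0 ]
Nonzero rows / pivot columns: 3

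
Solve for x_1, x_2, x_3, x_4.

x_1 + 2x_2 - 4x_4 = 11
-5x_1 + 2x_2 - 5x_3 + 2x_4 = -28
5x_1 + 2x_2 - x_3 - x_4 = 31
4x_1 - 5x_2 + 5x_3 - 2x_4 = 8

(5, 5, 3, 1)

Forward elimination on [A|b]:
R2 <- R2 - (-5)*R1:  [   0   12   -5  -18   27 ]
R3 <- R3 - (5)*R1:  [   0   -8   -1   19  -24 ]
R4 <- R4 - (4)*R1:  [   0  -13    5   14  -36 ]
R3 <- R3 - (-2/3)*R2:  [     0      0  -13/3      7     -6 ]
R4 <- R4 - (-13/12)*R2:  [     0      0  -5/12  -11/2  -27/4 ]
R4 <- R4 - (5/52)*R3:  [       0        0        0  -321/52  -321/52 ]
Row echelon form:
[ 1   2      0       -4  |       11 ]
[ 0  12     -5      -18  |       27 ]
[ 0   0  -13/3        7  |       -6 ]
[ 0   0      0  -321/52  |  -321/52 ]
Back-substitution:
x_4 = (-321/52) / (-321/52) = 1
x_3 = (-6 - (7)*(1)) / (-13/3) = 3
x_2 = (27 - (-5)*(3) - (-18)*(1)) / 12 = 5
x_1 = (11 - (2)*(5) - (-4)*(1)) / 1 = 5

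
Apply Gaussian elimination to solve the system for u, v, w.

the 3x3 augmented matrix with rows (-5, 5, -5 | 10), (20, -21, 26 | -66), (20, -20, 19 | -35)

Forward elimination on [A|b]:
R2 <- R2 - (-4)*R1:  [   0   -1    6  -26 ]
R3 <- R3 - (-4)*R1:  [  0   0  -1   5 ]
Row echelon form:
[ -5   5  -5  |   10 ]
[  0  -1   6  |  -26 ]
[  0   0  -1  |    5 ]
Back-substitution:
w = (5) / -1 = -5
v = (-26 - (6)*(-5)) / -1 = -4
u = (10 - (5)*(-4) - (-5)*(-5)) / -5 = -1

(-1, -4, -5)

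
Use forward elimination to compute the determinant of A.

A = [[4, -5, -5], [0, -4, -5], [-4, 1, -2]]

det(A) = 32

Forward elimination:
R3 <- R3 - (-1)*R1:  [  0  -4  -7 ]
R3 <- R3 - (1)*R2:  [  0   0  -2 ]
Upper-triangular form:
[ 4  -5  -5 ]
[ 0  -4  -5 ]
[ 0   0  -2 ]
det(A) = (-1)^0 * (4) * (-4) * (-2) = 32  (0 row swaps -> sign +1)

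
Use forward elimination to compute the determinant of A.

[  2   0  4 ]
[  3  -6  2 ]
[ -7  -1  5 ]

det(A) = -236

Forward elimination:
R2 <- R2 - (3/2)*R1:  [  0  -6  -4 ]
R3 <- R3 - (-7/2)*R1:  [  0  -1  19 ]
R3 <- R3 - (1/6)*R2:  [    0     0  59/3 ]
Upper-triangular form:
[ 2   0     4 ]
[ 0  -6    -4 ]
[ 0   0  59/3 ]
det(A) = (-1)^0 * (2) * (-6) * (59/3) = -236  (0 row swaps -> sign +1)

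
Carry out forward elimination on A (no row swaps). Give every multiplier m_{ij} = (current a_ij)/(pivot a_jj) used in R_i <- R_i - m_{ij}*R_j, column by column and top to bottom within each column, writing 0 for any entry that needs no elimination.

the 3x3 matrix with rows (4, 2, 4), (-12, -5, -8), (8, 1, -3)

multipliers: -3, 2, -3

Forward elimination:
R2 <- R2 - (-3)*R1:  [ 0  1  4 ]
R3 <- R3 - (2)*R1:  [   0   -3  -11 ]
R3 <- R3 - (-3)*R2:  [ 0  0  1 ]
Multipliers (in order of application): m_{21} = -3, m_{31} = 2, m_{32} = -3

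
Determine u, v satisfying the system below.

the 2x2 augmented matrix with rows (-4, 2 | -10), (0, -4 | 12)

Forward elimination on [A|b]:
Row echelon form:
[ -4   2  |  -10 ]
[  0  -4  |   12 ]
Back-substitution:
v = (12) / -4 = -3
u = (-10 - (2)*(-3)) / -4 = 1

(1, -3)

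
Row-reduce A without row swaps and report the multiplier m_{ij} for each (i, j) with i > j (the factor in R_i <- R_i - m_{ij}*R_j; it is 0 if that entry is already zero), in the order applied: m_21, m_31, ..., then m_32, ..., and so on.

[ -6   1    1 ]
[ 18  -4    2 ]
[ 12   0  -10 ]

multipliers: -3, -2, -2

Forward elimination:
R2 <- R2 - (-3)*R1:  [  0  -1   5 ]
R3 <- R3 - (-2)*R1:  [  0   2  -8 ]
R3 <- R3 - (-2)*R2:  [ 0  0  2 ]
Multipliers (in order of application): m_{21} = -3, m_{31} = -2, m_{32} = -2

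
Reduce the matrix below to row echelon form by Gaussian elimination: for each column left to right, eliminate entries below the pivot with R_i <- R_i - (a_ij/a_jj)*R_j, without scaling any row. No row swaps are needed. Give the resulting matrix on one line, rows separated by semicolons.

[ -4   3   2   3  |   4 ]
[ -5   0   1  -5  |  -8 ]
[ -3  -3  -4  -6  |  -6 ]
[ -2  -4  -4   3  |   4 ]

Forward elimination:
R2 <- R2 - (5/4)*R1:  [     0  -15/4   -3/2  -35/4    -13 ]
R3 <- R3 - (3/4)*R1:  [     0  -21/4  -11/2  -33/4     -9 ]
R4 <- R4 - (1/2)*R1:  [     0  -11/2     -5    3/2      2 ]
R3 <- R3 - (7/5)*R2:  [     0      0  -17/5      4   46/5 ]
R4 <- R4 - (22/15)*R2:  [      0       0   -14/5    43/3  316/15 ]
R4 <- R4 - (14/17)*R3:  [      0       0       0  563/51  688/51 ]
Row echelon form:
[ -4      3      2       3  |       4 ]
[  0  -15/4   -3/2   -35/4  |     -13 ]
[  0      0  -17/5       4  |    46/5 ]
[  0      0      0  563/51  |  688/51 ]

REF = [-4 3 2 3 4; 0 -15/4 -3/2 -35/4 -13; 0 0 -17/5 4 46/5; 0 0 0 563/51 688/51]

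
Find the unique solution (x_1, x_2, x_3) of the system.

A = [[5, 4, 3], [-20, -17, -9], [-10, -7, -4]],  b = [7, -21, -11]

(1, -1, 2)

Forward elimination on [A|b]:
R2 <- R2 - (-4)*R1:  [  0  -1   3   7 ]
R3 <- R3 - (-2)*R1:  [ 0  1  2  3 ]
R3 <- R3 - (-1)*R2:  [  0   0   5  10 ]
Row echelon form:
[ 5   4  3  |   7 ]
[ 0  -1  3  |   7 ]
[ 0   0  5  |  10 ]
Back-substitution:
x_3 = (10) / 5 = 2
x_2 = (7 - (3)*(2)) / -1 = -1
x_1 = (7 - (4)*(-1) - (3)*(2)) / 5 = 1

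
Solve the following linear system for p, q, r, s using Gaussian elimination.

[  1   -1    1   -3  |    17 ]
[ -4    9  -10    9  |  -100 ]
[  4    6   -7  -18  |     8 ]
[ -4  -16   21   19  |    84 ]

(-3, -4, 4, -4)

Forward elimination on [A|b]:
R2 <- R2 - (-4)*R1:  [   0    5   -6   -3  -32 ]
R3 <- R3 - (4)*R1:  [   0   10  -11   -6  -60 ]
R4 <- R4 - (-4)*R1:  [   0  -20   25    7  152 ]
R3 <- R3 - (2)*R2:  [ 0  0  1  0  4 ]
R4 <- R4 - (-4)*R2:  [  0   0   1  -5  24 ]
R4 <- R4 - (1)*R3:  [  0   0   0  -5  20 ]
Row echelon form:
[ 1  -1   1  -3  |   17 ]
[ 0   5  -6  -3  |  -32 ]
[ 0   0   1   0  |    4 ]
[ 0   0   0  -5  |   20 ]
Back-substitution:
s = (20) / -5 = -4
r = (4) / 1 = 4
q = (-32 - (-6)*(4) - (-3)*(-4)) / 5 = -4
p = (17 - (-1)*(-4) - (1)*(4) - (-3)*(-4)) / 1 = -3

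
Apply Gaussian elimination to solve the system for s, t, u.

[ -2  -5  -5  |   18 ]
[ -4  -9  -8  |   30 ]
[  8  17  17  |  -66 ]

(-4, 2, -4)

Forward elimination on [A|b]:
R2 <- R2 - (2)*R1:  [  0   1   2  -6 ]
R3 <- R3 - (-4)*R1:  [  0  -3  -3   6 ]
R3 <- R3 - (-3)*R2:  [   0    0    3  -12 ]
Row echelon form:
[ -2  -5  -5  |   18 ]
[  0   1   2  |   -6 ]
[  0   0   3  |  -12 ]
Back-substitution:
u = (-12) / 3 = -4
t = (-6 - (2)*(-4)) / 1 = 2
s = (18 - (-5)*(2) - (-5)*(-4)) / -2 = -4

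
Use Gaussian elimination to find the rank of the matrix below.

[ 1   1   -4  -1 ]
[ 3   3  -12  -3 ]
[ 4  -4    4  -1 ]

rank(A) = 2

Row reduction:
R2 <- R2 - (3)*R1:  [ 0  0  0  0 ]
R3 <- R3 - (4)*R1:  [  0  -8  20   3 ]
R2 <-> R3   (pivot in column 2 was zero)
[ 1   1  -4  -1 ]
[ 0  -8  20   3 ]
[ 0   0   0   0 ]
Row echelon form:
[ 1   1  -4  -1 ]
[ 0  -8  20   3 ]
[ 0   0   0   0 ]
Nonzero rows / pivot columns: 2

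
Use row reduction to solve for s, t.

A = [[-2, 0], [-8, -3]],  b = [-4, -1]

(2, -5)

Forward elimination on [A|b]:
R2 <- R2 - (4)*R1:  [  0  -3  15 ]
Row echelon form:
[ -2   0  |  -4 ]
[  0  -3  |  15 ]
Back-substitution:
t = (15) / -3 = -5
s = (-4) / -2 = 2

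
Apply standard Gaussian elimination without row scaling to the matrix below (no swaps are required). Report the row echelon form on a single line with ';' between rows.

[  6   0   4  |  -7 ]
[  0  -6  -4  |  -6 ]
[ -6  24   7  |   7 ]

Forward elimination:
R3 <- R3 - (-1)*R1:  [  0  24  11   0 ]
R3 <- R3 - (-4)*R2:  [   0    0   -5  -24 ]
Row echelon form:
[ 6   0   4  |   -7 ]
[ 0  -6  -4  |   -6 ]
[ 0   0  -5  |  -24 ]

REF = [6 0 4 -7; 0 -6 -4 -6; 0 0 -5 -24]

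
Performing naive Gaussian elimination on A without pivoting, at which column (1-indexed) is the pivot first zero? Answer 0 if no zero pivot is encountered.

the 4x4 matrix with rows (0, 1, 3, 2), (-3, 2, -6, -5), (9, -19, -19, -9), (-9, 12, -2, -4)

first zero-pivot column = 1

Naive forward elimination:
Pivot entry (1,1) is zero but row 2 has -3 in column 1 -> naive elimination stops; a row interchange (e.g. R1 <-> R2) would be required here.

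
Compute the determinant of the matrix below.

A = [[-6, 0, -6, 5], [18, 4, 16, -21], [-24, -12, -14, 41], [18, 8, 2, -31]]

Forward elimination:
R2 <- R2 - (-3)*R1:  [  0   4  -2  -6 ]
R3 <- R3 - (4)*R1:  [   0  -12   10   21 ]
R4 <- R4 - (-3)*R1:  [   0    8  -16  -16 ]
R3 <- R3 - (-3)*R2:  [ 0  0  4  3 ]
R4 <- R4 - (2)*R2:  [   0    0  -12   -4 ]
R4 <- R4 - (-3)*R3:  [ 0  0  0  5 ]
Upper-triangular form:
[ -6  0  -6   5 ]
[  0  4  -2  -6 ]
[  0  0   4   3 ]
[  0  0   0   5 ]
det(A) = (-1)^0 * (-6) * (4) * (4) * (5) = -480  (0 row swaps -> sign +1)

det(A) = -480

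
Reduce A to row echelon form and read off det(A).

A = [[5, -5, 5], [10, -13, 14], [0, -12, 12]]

det(A) = 60

Forward elimination:
R2 <- R2 - (2)*R1:  [  0  -3   4 ]
R3 <- R3 - (4)*R2:  [  0   0  -4 ]
Upper-triangular form:
[ 5  -5   5 ]
[ 0  -3   4 ]
[ 0   0  -4 ]
det(A) = (-1)^0 * (5) * (-3) * (-4) = 60  (0 row swaps -> sign +1)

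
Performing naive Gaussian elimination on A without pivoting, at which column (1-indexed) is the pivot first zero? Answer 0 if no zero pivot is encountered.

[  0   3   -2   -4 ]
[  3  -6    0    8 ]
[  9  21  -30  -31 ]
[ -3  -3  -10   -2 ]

first zero-pivot column = 1

Naive forward elimination:
Pivot entry (1,1) is zero but row 2 has 3 in column 1 -> naive elimination stops; a row interchange (e.g. R1 <-> R2) would be required here.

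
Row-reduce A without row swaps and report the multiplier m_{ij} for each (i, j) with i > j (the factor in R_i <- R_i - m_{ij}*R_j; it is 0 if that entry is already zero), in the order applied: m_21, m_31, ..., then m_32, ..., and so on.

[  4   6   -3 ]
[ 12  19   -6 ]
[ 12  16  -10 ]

multipliers: 3, 3, -2

Forward elimination:
R2 <- R2 - (3)*R1:  [ 0  1  3 ]
R3 <- R3 - (3)*R1:  [  0  -2  -1 ]
R3 <- R3 - (-2)*R2:  [ 0  0  5 ]
Multipliers (in order of application): m_{21} = 3, m_{31} = 3, m_{32} = -2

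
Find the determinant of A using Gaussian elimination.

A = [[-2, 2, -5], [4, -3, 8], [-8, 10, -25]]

Forward elimination:
R2 <- R2 - (-2)*R1:  [  0   1  -2 ]
R3 <- R3 - (4)*R1:  [  0   2  -5 ]
R3 <- R3 - (2)*R2:  [  0   0  -1 ]
Upper-triangular form:
[ -2  2  -5 ]
[  0  1  -2 ]
[  0  0  -1 ]
det(A) = (-1)^0 * (-2) * (1) * (-1) = 2  (0 row swaps -> sign +1)

det(A) = 2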